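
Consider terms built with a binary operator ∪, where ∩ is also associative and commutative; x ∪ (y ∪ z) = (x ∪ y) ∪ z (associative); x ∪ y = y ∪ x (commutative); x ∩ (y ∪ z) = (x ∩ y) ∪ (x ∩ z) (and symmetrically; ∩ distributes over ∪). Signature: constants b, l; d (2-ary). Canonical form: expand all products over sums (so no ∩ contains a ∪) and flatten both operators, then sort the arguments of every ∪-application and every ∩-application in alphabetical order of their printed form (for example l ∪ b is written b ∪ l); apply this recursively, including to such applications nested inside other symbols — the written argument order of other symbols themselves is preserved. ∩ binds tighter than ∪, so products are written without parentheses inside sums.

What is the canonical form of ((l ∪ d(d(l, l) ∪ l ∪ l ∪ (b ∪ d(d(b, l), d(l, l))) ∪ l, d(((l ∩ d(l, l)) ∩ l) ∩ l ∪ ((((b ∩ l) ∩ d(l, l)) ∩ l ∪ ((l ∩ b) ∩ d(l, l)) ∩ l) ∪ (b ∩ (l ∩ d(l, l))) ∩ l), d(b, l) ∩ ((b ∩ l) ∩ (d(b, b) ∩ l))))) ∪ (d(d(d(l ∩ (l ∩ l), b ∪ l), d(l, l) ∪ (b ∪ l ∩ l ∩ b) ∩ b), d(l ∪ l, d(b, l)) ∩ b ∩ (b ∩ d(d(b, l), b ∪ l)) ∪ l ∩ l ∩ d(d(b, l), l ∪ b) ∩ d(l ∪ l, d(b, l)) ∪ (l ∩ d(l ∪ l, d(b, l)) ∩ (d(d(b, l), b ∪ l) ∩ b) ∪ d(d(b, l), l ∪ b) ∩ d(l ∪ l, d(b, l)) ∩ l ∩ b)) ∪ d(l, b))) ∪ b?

Expand:  l ∪ d(b ∪ d(d(b, l), d(l, l)) ∪ d(l, l) ∪ l ∪ l ∪ l, d(b ∩ d(l, l) ∩ l ∩ l ∪ b ∩ d(l, l) ∩ l ∩ l ∪ b ∩ d(l, l) ∩ l ∩ l ∪ d(l, l) ∩ l ∩ l ∩ l, b ∩ d(b, b) ∩ d(b, l) ∩ l ∩ l)) ∪ d(d(d(l ∩ l ∩ l, b ∪ l), b ∩ b ∪ b ∩ b ∩ l ∩ l ∪ d(l, l)), b ∩ b ∩ d(d(b, l), b ∪ l) ∩ d(l ∪ l, d(b, l)) ∪ b ∩ d(d(b, l), b ∪ l) ∩ d(l ∪ l, d(b, l)) ∩ l ∪ b ∩ d(d(b, l), b ∪ l) ∩ d(l ∪ l, d(b, l)) ∩ l ∪ d(d(b, l), b ∪ l) ∩ d(l ∪ l, d(b, l)) ∩ l ∩ l) ∪ d(l, b) ∪ b
Sort:  b ∪ d(b ∪ d(d(b, l), d(l, l)) ∪ d(l, l) ∪ l ∪ l ∪ l, d(b ∩ d(l, l) ∩ l ∩ l ∪ b ∩ d(l, l) ∩ l ∩ l ∪ b ∩ d(l, l) ∩ l ∩ l ∪ d(l, l) ∩ l ∩ l ∩ l, b ∩ d(b, b) ∩ d(b, l) ∩ l ∩ l)) ∪ d(d(d(l ∩ l ∩ l, b ∪ l), b ∩ b ∪ b ∩ b ∩ l ∩ l ∪ d(l, l)), b ∩ b ∩ d(d(b, l), b ∪ l) ∩ d(l ∪ l, d(b, l)) ∪ b ∩ d(d(b, l), b ∪ l) ∩ d(l ∪ l, d(b, l)) ∩ l ∪ b ∩ d(d(b, l), b ∪ l) ∩ d(l ∪ l, d(b, l)) ∩ l ∪ d(d(b, l), b ∪ l) ∩ d(l ∪ l, d(b, l)) ∩ l ∩ l) ∪ d(l, b) ∪ l

Answer: b ∪ d(b ∪ d(d(b, l), d(l, l)) ∪ d(l, l) ∪ l ∪ l ∪ l, d(b ∩ d(l, l) ∩ l ∩ l ∪ b ∩ d(l, l) ∩ l ∩ l ∪ b ∩ d(l, l) ∩ l ∩ l ∪ d(l, l) ∩ l ∩ l ∩ l, b ∩ d(b, b) ∩ d(b, l) ∩ l ∩ l)) ∪ d(d(d(l ∩ l ∩ l, b ∪ l), b ∩ b ∪ b ∩ b ∩ l ∩ l ∪ d(l, l)), b ∩ b ∩ d(d(b, l), b ∪ l) ∩ d(l ∪ l, d(b, l)) ∪ b ∩ d(d(b, l), b ∪ l) ∩ d(l ∪ l, d(b, l)) ∩ l ∪ b ∩ d(d(b, l), b ∪ l) ∩ d(l ∪ l, d(b, l)) ∩ l ∪ d(d(b, l), b ∪ l) ∩ d(l ∪ l, d(b, l)) ∩ l ∩ l) ∪ d(l, b) ∪ l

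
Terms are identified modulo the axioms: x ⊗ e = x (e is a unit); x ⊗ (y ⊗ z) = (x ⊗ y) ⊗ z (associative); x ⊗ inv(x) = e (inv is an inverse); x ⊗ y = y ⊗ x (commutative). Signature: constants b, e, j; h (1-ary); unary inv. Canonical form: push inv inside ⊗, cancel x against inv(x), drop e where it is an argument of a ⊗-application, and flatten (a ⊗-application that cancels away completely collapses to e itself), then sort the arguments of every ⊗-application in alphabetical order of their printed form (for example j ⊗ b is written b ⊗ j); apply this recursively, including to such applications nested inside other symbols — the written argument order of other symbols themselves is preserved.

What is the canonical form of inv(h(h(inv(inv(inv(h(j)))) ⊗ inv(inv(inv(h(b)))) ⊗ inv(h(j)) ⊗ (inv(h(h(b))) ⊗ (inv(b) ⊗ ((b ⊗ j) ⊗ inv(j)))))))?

Push inv inside:  distribute inv over ⊗ and collapse double inv
Collect:  inv(h(h(inv(h(b)) ⊗ inv(h(h(b))) ⊗ inv(h(j)) ⊗ inv(h(j)))))

Answer: inv(h(h(inv(h(b)) ⊗ inv(h(h(b))) ⊗ inv(h(j)) ⊗ inv(h(j)))))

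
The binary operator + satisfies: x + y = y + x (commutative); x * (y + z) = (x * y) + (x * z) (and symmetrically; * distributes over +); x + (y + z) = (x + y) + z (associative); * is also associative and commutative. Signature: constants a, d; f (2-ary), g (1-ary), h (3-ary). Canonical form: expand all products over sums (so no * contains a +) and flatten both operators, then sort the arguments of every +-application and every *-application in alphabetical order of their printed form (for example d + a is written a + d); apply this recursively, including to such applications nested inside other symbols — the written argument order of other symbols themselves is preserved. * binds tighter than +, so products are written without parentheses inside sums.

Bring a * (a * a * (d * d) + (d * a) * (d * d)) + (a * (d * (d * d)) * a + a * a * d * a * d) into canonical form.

Distribute:  a * a * a * d * d + a * a * d * d * d + a * a * d * d * d + a * a * a * d * d
Sort:  a * a * a * d * d + a * a * a * d * d + a * a * d * d * d + a * a * d * d * d

Answer: a * a * a * d * d + a * a * a * d * d + a * a * d * d * d + a * a * d * d * d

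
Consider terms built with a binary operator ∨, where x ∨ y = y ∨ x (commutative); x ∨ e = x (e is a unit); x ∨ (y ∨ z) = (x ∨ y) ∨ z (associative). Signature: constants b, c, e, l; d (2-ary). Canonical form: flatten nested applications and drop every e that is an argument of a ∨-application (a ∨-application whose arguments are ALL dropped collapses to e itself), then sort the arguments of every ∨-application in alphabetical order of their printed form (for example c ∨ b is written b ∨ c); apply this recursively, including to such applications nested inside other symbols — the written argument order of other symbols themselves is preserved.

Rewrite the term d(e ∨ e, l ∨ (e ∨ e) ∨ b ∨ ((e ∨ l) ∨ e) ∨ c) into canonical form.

Focus inside:  l ∨ (e ∨ e) ∨ b ∨ ((e ∨ l) ∨ e) ∨ c
Flatten:  l ∨ e ∨ e ∨ b ∨ e ∨ l ∨ e ∨ c
Unit:  drop e (×4)
Sort arguments:  b ∨ c ∨ l ∨ l
Put back:  d(e, b ∨ c ∨ l ∨ l)

Answer: d(e, b ∨ c ∨ l ∨ l)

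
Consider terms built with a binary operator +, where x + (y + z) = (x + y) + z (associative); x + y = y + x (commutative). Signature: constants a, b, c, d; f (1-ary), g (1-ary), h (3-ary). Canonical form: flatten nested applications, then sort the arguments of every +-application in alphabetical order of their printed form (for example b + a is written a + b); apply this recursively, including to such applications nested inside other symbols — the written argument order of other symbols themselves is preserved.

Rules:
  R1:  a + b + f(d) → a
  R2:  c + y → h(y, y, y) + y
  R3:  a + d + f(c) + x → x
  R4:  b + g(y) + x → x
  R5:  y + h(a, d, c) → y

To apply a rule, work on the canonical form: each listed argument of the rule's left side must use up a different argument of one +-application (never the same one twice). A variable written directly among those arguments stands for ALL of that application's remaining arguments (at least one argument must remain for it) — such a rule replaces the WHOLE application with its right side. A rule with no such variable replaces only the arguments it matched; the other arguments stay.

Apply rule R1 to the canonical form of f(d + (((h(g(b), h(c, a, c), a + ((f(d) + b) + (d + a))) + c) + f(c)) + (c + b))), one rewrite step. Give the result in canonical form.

Canonical form:  f(b + c + c + d + f(c) + h(g(b), h(c, a, c), a + a + b + d + f(d)))
Match R1:  consume a, b, f(d)
Giving:  f(b + c + c + d + f(c) + h(g(b), h(c, a, c), a + a + d))

Answer: f(b + c + c + d + f(c) + h(g(b), h(c, a, c), a + a + d))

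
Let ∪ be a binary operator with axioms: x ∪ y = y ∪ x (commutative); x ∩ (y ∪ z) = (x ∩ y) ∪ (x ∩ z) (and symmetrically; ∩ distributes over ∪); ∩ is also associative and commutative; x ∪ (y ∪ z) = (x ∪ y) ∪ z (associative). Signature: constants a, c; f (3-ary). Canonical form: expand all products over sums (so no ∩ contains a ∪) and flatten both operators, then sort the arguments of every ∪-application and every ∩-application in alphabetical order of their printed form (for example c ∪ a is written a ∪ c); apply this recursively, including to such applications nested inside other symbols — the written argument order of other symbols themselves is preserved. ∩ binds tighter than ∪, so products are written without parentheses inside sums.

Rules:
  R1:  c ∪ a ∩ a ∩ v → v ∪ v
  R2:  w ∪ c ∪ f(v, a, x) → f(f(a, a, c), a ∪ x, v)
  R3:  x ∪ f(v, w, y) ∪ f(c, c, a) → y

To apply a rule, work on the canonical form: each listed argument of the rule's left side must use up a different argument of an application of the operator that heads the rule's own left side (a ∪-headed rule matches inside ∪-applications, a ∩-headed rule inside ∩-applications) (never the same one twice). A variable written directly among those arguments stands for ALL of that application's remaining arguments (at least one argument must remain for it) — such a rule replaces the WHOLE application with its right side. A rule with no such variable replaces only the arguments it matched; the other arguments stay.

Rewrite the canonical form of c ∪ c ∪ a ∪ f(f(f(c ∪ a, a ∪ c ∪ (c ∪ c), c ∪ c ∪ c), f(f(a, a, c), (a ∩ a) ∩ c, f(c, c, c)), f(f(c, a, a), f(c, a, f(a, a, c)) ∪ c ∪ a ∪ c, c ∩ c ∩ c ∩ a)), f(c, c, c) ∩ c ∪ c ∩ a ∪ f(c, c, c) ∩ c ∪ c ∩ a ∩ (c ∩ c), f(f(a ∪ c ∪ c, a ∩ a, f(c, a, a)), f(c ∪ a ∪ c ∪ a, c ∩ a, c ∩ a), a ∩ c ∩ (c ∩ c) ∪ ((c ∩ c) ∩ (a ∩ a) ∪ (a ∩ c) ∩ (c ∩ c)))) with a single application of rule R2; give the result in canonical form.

Canonical form:  a ∪ c ∪ c ∪ f(f(f(a ∪ c, a ∪ c ∪ c ∪ c, c ∪ c ∪ c), f(f(a, a, c), a ∩ a ∩ c, f(c, c, c)), f(f(c, a, a), a ∪ c ∪ c ∪ f(c, a, f(a, a, c)), a ∩ c ∩ c ∩ c)), a ∩ c ∪ a ∩ c ∩ c ∩ c ∪ c ∩ f(c, c, c) ∪ c ∩ f(c, c, c), f(f(a ∪ c ∪ c, a ∩ a, f(c, a, a)), f(a ∪ a ∪ c ∪ c, a ∩ c, a ∩ c), a ∩ a ∩ c ∩ c ∪ a ∩ c ∩ c ∩ c ∪ a ∩ c ∩ c ∩ c))
Apply R2:  consuming c, f(c, a, f(a, a, c));  v := c, w := a ∪ c, x := f(a, a, c)
The extension variable absorbs all remaining arguments, so the whole application is rewritten.
Result:  a ∪ c ∪ c ∪ f(f(f(a ∪ c, a ∪ c ∪ c ∪ c, c ∪ c ∪ c), f(f(a, a, c), a ∩ a ∩ c, f(c, c, c)), f(f(c, a, a), f(f(a, a, c), a ∪ f(a, a, c), c), a ∩ c ∩ c ∩ c)), a ∩ c ∪ a ∩ c ∩ c ∩ c ∪ c ∩ f(c, c, c) ∪ c ∩ f(c, c, c), f(f(a ∪ c ∪ c, a ∩ a, f(c, a, a)), f(a ∪ a ∪ c ∪ c, a ∩ c, a ∩ c), a ∩ a ∩ c ∩ c ∪ a ∩ c ∩ c ∩ c ∪ a ∩ c ∩ c ∩ c))

Answer: a ∪ c ∪ c ∪ f(f(f(a ∪ c, a ∪ c ∪ c ∪ c, c ∪ c ∪ c), f(f(a, a, c), a ∩ a ∩ c, f(c, c, c)), f(f(c, a, a), f(f(a, a, c), a ∪ f(a, a, c), c), a ∩ c ∩ c ∩ c)), a ∩ c ∪ a ∩ c ∩ c ∩ c ∪ c ∩ f(c, c, c) ∪ c ∩ f(c, c, c), f(f(a ∪ c ∪ c, a ∩ a, f(c, a, a)), f(a ∪ a ∪ c ∪ c, a ∩ c, a ∩ c), a ∩ a ∩ c ∩ c ∪ a ∩ c ∩ c ∩ c ∪ a ∩ c ∩ c ∩ c))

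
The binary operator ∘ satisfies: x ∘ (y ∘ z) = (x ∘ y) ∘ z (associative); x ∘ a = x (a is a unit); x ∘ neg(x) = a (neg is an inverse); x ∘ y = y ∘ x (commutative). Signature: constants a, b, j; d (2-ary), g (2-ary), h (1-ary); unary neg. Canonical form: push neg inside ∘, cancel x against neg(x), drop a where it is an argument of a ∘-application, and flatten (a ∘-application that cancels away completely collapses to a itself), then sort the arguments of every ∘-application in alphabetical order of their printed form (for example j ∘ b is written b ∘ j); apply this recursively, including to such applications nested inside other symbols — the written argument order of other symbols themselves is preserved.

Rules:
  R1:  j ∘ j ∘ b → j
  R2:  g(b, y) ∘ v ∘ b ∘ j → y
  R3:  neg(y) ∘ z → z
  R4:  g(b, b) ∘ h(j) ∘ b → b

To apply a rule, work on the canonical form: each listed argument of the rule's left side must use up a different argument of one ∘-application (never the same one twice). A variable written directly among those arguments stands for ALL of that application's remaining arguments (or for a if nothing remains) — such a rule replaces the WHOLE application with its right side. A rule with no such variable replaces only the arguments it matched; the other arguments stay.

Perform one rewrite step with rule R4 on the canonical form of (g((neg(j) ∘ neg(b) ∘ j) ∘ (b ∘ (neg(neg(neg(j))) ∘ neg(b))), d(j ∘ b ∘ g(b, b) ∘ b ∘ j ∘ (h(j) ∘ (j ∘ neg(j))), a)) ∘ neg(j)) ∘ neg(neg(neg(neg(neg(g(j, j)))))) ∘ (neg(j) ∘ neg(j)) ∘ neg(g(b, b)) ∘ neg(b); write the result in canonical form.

Canonical form:  g(neg(b) ∘ neg(j), d(b ∘ b ∘ g(b, b) ∘ h(j) ∘ j ∘ j, a)) ∘ neg(b) ∘ neg(g(b, b)) ∘ neg(g(j, j)) ∘ neg(j) ∘ neg(j) ∘ neg(j)
Match R4:  consume b, g(b, b), h(j)
New term:  g(neg(b) ∘ neg(j), d(b ∘ b ∘ j ∘ j, a)) ∘ neg(b) ∘ neg(g(b, b)) ∘ neg(g(j, j)) ∘ neg(j) ∘ neg(j) ∘ neg(j)

Answer: g(neg(b) ∘ neg(j), d(b ∘ b ∘ j ∘ j, a)) ∘ neg(b) ∘ neg(g(b, b)) ∘ neg(g(j, j)) ∘ neg(j) ∘ neg(j) ∘ neg(j)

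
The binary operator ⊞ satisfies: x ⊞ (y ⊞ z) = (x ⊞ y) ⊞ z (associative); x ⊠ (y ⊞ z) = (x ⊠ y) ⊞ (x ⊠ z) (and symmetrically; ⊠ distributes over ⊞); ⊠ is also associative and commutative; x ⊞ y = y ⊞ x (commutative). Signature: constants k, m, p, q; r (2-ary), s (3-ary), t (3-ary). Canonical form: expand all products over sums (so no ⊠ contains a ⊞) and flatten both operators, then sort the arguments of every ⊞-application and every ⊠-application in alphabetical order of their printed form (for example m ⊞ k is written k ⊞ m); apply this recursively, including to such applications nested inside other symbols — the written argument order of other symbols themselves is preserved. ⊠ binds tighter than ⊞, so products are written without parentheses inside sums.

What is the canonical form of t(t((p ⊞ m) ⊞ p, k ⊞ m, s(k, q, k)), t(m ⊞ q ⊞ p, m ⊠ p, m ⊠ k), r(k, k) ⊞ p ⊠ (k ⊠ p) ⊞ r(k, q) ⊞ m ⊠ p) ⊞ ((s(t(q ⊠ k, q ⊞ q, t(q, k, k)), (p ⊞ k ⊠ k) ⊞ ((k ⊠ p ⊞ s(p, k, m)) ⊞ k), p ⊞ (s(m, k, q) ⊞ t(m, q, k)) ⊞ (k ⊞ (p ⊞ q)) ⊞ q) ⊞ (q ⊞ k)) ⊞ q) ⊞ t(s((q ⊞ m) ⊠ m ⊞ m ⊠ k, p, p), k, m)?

Expand:  t(t(m ⊞ p ⊞ p, k ⊞ m, s(k, q, k)), t(m ⊞ p ⊞ q, m ⊠ p, k ⊠ m), k ⊠ p ⊠ p ⊞ m ⊠ p ⊞ r(k, k) ⊞ r(k, q)) ⊞ s(t(k ⊠ q, q ⊞ q, t(q, k, k)), k ⊞ k ⊠ k ⊞ k ⊠ p ⊞ p ⊞ s(p, k, m), k ⊞ p ⊞ p ⊞ q ⊞ q ⊞ s(m, k, q) ⊞ t(m, q, k)) ⊞ q ⊞ k ⊞ q ⊞ t(s(k ⊠ m ⊞ m ⊠ m ⊞ m ⊠ q, p, p), k, m)
Sort arguments:  k ⊞ q ⊞ q ⊞ s(t(k ⊠ q, q ⊞ q, t(q, k, k)), k ⊞ k ⊠ k ⊞ k ⊠ p ⊞ p ⊞ s(p, k, m), k ⊞ p ⊞ p ⊞ q ⊞ q ⊞ s(m, k, q) ⊞ t(m, q, k)) ⊞ t(s(k ⊠ m ⊞ m ⊠ m ⊞ m ⊠ q, p, p), k, m) ⊞ t(t(m ⊞ p ⊞ p, k ⊞ m, s(k, q, k)), t(m ⊞ p ⊞ q, m ⊠ p, k ⊠ m), k ⊠ p ⊠ p ⊞ m ⊠ p ⊞ r(k, k) ⊞ r(k, q))

Answer: k ⊞ q ⊞ q ⊞ s(t(k ⊠ q, q ⊞ q, t(q, k, k)), k ⊞ k ⊠ k ⊞ k ⊠ p ⊞ p ⊞ s(p, k, m), k ⊞ p ⊞ p ⊞ q ⊞ q ⊞ s(m, k, q) ⊞ t(m, q, k)) ⊞ t(s(k ⊠ m ⊞ m ⊠ m ⊞ m ⊠ q, p, p), k, m) ⊞ t(t(m ⊞ p ⊞ p, k ⊞ m, s(k, q, k)), t(m ⊞ p ⊞ q, m ⊠ p, k ⊠ m), k ⊠ p ⊠ p ⊞ m ⊠ p ⊞ r(k, k) ⊞ r(k, q))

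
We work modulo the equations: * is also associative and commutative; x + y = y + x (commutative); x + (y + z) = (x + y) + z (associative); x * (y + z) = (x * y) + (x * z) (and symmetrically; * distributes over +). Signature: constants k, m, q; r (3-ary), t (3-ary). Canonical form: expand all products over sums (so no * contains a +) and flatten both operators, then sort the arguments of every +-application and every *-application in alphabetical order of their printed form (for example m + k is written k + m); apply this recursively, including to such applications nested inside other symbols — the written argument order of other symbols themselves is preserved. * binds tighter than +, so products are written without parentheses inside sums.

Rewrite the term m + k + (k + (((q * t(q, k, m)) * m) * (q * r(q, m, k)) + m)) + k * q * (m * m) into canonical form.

Merge nested applications:  m + k + k + m * q * q * r(q, m, k) * t(q, k, m) + m + k * m * m * q
Order the arguments:  k + k + k * m * m * q + m + m + m * q * q * r(q, m, k) * t(q, k, m)

Answer: k + k + k * m * m * q + m + m + m * q * q * r(q, m, k) * t(q, k, m)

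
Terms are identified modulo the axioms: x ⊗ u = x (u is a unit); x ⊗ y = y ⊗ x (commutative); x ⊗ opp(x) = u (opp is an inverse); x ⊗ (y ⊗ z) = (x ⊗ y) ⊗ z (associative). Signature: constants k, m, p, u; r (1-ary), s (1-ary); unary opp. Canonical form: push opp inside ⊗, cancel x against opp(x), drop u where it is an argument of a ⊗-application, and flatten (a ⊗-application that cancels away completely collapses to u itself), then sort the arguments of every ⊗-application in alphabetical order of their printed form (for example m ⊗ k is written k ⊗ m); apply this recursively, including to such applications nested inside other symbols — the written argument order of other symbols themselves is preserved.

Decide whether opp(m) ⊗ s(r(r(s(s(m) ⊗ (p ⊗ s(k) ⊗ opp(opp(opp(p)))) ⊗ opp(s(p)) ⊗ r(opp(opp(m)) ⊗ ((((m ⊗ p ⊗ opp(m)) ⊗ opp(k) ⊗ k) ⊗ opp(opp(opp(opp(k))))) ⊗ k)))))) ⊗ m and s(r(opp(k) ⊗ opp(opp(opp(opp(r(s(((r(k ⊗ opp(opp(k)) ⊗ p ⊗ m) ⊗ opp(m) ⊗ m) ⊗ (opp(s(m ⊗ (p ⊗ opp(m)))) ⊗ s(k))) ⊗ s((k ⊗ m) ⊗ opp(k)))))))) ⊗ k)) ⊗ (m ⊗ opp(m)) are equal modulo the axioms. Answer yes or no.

Left:  opp(m) ⊗ s(r(r(s(s(m) ⊗ (p ⊗ s(k) ⊗ opp(opp(opp(p)))) ⊗ opp(s(p)) ⊗ r(opp(opp(m)) ⊗ ((((m ⊗ p ⊗ opp(m)) ⊗ opp(k) ⊗ k) ⊗ opp(opp(opp(opp(k))))) ⊗ k)))))) ⊗ m
  Push opp inside:  distribute opp over ⊗ and collapse double opp
  Inverses cancel:  m cancels
  Collect terms:  s(r(r(s(opp(s(p)) ⊗ r(k ⊗ k ⊗ m ⊗ p) ⊗ s(k) ⊗ s(m)))))
Right:  s(r(opp(k) ⊗ opp(opp(opp(opp(r(s(((r(k ⊗ opp(opp(k)) ⊗ p ⊗ m) ⊗ opp(m) ⊗ m) ⊗ (opp(s(m ⊗ (p ⊗ opp(m)))) ⊗ s(k))) ⊗ s((k ⊗ m) ⊗ opp(k)))))))) ⊗ k)) ⊗ (m ⊗ opp(m))
  Push opp inside:  distribute opp over ⊗ and collapse double opp
  Cancel inverse pairs:  m cancels
  Collect terms:  s(r(r(s(opp(s(p)) ⊗ r(k ⊗ k ⊗ m ⊗ p) ⊗ s(k) ⊗ s(m)))))

Answer: yes — both canonical forms are s(r(r(s(opp(s(p)) ⊗ r(k ⊗ k ⊗ m ⊗ p) ⊗ s(k) ⊗ s(m)))))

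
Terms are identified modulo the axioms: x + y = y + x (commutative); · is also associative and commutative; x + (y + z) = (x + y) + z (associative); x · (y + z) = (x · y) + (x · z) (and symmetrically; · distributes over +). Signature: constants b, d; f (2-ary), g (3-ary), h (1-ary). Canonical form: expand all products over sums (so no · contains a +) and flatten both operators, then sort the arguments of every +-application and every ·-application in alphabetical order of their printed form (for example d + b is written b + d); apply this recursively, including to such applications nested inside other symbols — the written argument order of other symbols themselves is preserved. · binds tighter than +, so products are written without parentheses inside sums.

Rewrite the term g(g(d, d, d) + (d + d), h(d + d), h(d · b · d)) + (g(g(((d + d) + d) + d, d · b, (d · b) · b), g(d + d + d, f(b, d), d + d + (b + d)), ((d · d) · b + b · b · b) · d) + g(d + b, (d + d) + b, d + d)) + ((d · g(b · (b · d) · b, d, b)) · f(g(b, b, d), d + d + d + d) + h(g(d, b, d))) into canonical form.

Expand products over sums:  g(d + d + g(d, d, d), h(d + d), h(b · d · d)) + g(g(d + d + d + d, b · d, b · b · d), g(d + d + d, f(b, d), b + d + d + d), b · b · b · d + b · d · d · d) + g(b + d, b + d + d, d + d) + d · f(g(b, b, d), d + d + d + d) · g(b · b · b · d, d, b) + h(g(d, b, d))
Sort:  d · f(g(b, b, d), d + d + d + d) · g(b · b · b · d, d, b) + g(b + d, b + d + d, d + d) + g(d + d + g(d, d, d), h(d + d), h(b · d · d)) + g(g(d + d + d + d, b · d, b · b · d), g(d + d + d, f(b, d), b + d + d + d), b · b · b · d + b · d · d · d) + h(g(d, b, d))

Answer: d · f(g(b, b, d), d + d + d + d) · g(b · b · b · d, d, b) + g(b + d, b + d + d, d + d) + g(d + d + g(d, d, d), h(d + d), h(b · d · d)) + g(g(d + d + d + d, b · d, b · b · d), g(d + d + d, f(b, d), b + d + d + d), b · b · b · d + b · d · d · d) + h(g(d, b, d))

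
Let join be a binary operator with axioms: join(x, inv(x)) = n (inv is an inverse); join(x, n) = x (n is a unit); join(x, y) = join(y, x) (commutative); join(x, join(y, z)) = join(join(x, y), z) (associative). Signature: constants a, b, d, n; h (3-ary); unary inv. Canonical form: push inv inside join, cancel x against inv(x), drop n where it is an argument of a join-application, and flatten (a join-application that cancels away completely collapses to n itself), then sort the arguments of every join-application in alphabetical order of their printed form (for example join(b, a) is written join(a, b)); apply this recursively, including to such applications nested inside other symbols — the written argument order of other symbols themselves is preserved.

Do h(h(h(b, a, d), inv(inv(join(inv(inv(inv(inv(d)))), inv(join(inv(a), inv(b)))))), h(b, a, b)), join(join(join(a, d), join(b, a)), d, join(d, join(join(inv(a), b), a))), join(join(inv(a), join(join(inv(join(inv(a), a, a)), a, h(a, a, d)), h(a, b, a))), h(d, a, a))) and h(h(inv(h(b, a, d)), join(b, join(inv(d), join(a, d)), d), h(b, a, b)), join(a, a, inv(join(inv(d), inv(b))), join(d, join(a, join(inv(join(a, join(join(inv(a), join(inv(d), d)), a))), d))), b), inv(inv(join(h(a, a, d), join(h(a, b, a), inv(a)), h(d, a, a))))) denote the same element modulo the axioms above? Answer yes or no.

Answer: no — h(h(h(b, a, d), join(a, b, d), h(b, a, b)), join(a, a, b, b, d, d, d), join(h(a, a, d), h(a, b, a), h(d, a, a), inv(a))) vs h(h(inv(h(b, a, d)), join(a, b, d), h(b, a, b)), join(a, a, b, b, d, d, d), join(h(a, a, d), h(a, b, a), h(d, a, a), inv(a)))

Derivation:
Left:  h(h(h(b, a, d), inv(inv(join(inv(inv(inv(inv(d)))), inv(join(inv(a), inv(b)))))), h(b, a, b)), join(join(join(a, d), join(b, a)), d, join(d, join(join(inv(a), b), a))), join(join(inv(a), join(join(inv(join(inv(a), a, a)), a, h(a, a, d)), h(a, b, a))), h(d, a, a)))
  Focus inside:  join(join(inv(a), join(join(inv(join(inv(a), a, a)), a, h(a, a, d)), h(a, b, a))), h(d, a, a))
  Push inv inside:  distribute inv over join and collapse double inv
  Combine occurrences:  join(inv(a), h(a, a, d), h(a, b, a), h(d, a, a))
  Sort:  join(h(a, a, d), h(a, b, a), h(d, a, a), inv(a))
  Rebuild:  h(h(h(b, a, d), join(a, b, d), h(b, a, b)), join(a, a, b, b, d, d, d), join(h(a, a, d), h(a, b, a), h(d, a, a), inv(a)))
Right:  h(h(inv(h(b, a, d)), join(b, join(inv(d), join(a, d)), d), h(b, a, b)), join(a, a, inv(join(inv(d), inv(b))), join(d, join(a, join(inv(join(a, join(join(inv(a), join(inv(d), d)), a))), d))), b), inv(inv(join(h(a, a, d), join(h(a, b, a), inv(a)), h(d, a, a)))))
  Focus inside:  join(a, a, inv(join(inv(d), inv(b))), join(d, join(a, join(inv(join(a, join(join(inv(a), join(inv(d), d)), a))), d))), b)
  Push inv inside:  distribute inv over join and collapse double inv
  Collect terms:  join(a, a, d, d, d, b, b)
  Sort arguments:  join(a, a, b, b, d, d, d)
  Rebuild:  h(h(inv(h(b, a, d)), join(a, b, d), h(b, a, b)), join(a, a, b, b, d, d, d), join(h(a, a, d), h(a, b, a), h(d, a, a), inv(a)))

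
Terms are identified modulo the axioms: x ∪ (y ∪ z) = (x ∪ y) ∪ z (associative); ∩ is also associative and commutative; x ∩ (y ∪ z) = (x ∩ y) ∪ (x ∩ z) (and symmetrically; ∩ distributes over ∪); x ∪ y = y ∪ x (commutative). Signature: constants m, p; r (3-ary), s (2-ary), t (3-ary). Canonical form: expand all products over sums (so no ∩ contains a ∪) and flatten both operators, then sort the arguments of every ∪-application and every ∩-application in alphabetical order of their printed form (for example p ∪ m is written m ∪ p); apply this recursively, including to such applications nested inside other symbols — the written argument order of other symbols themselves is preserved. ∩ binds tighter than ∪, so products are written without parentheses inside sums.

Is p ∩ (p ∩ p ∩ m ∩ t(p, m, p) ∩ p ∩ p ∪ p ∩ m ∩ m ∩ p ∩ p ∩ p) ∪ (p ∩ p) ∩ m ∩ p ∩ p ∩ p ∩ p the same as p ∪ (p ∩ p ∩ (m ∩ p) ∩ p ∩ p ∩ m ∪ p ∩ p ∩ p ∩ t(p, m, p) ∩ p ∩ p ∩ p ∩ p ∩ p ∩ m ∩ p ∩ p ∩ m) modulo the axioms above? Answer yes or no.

Answer: no — m ∩ m ∩ p ∩ p ∩ p ∩ p ∩ p ∪ m ∩ p ∩ p ∩ p ∩ p ∩ p ∩ p ∪ m ∩ p ∩ p ∩ p ∩ p ∩ p ∩ t(p, m, p) vs m ∩ m ∩ p ∩ p ∩ p ∩ p ∩ p ∪ m ∩ m ∩ p ∩ p ∩ p ∩ p ∩ p ∩ p ∩ p ∩ p ∩ p ∩ p ∩ t(p, m, p) ∪ p

Derivation:
Left:  p ∩ (p ∩ p ∩ m ∩ t(p, m, p) ∩ p ∩ p ∪ p ∩ m ∩ m ∩ p ∩ p ∩ p) ∪ (p ∩ p) ∩ m ∩ p ∩ p ∩ p ∩ p
  Distribute:  m ∩ p ∩ p ∩ p ∩ p ∩ p ∩ t(p, m, p) ∪ m ∩ m ∩ p ∩ p ∩ p ∩ p ∩ p ∪ m ∩ p ∩ p ∩ p ∩ p ∩ p ∩ p
  Order the arguments:  m ∩ m ∩ p ∩ p ∩ p ∩ p ∩ p ∪ m ∩ p ∩ p ∩ p ∩ p ∩ p ∩ p ∪ m ∩ p ∩ p ∩ p ∩ p ∩ p ∩ t(p, m, p)
Right:  p ∪ (p ∩ p ∩ (m ∩ p) ∩ p ∩ p ∩ m ∪ p ∩ p ∩ p ∩ t(p, m, p) ∩ p ∩ p ∩ p ∩ p ∩ p ∩ m ∩ p ∩ p ∩ m)
  Merge nested applications:  p ∪ m ∩ m ∩ p ∩ p ∩ p ∩ p ∩ p ∪ m ∩ m ∩ p ∩ p ∩ p ∩ p ∩ p ∩ p ∩ p ∩ p ∩ p ∩ p ∩ t(p, m, p)
  Sort arguments:  m ∩ m ∩ p ∩ p ∩ p ∩ p ∩ p ∪ m ∩ m ∩ p ∩ p ∩ p ∩ p ∩ p ∩ p ∩ p ∩ p ∩ p ∩ p ∩ t(p, m, p) ∪ p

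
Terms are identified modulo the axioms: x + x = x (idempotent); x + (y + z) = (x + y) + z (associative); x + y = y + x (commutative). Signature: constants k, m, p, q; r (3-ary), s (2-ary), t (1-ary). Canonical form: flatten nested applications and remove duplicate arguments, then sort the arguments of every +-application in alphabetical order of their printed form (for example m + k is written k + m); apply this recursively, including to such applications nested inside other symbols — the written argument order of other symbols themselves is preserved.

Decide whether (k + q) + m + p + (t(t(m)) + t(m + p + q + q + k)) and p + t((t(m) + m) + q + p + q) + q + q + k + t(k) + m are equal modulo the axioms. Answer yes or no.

Answer: no — k + m + p + q + t(k + m + p + q) + t(t(m)) vs k + m + p + q + t(k) + t(m + p + q + t(m))

Derivation:
Left:  (k + q) + m + p + (t(t(m)) + t(m + p + q + q + k))
  Merge nested applications:  k + q + m + p + t(t(m)) + t(m + p + q + q + k)
  Simplify inside:  t(m + p + q + q + k)  →  t(k + m + p + q)
  Sort:  k + m + p + q + t(k + m + p + q) + t(t(m))
Right:  p + t((t(m) + m) + q + p + q) + q + q + k + t(k) + m
  Simplify inside:  t((t(m) + m) + q + p + q)  →  t(m + p + q + t(m))
  Deduplicate:  drop duplicate q
  Order the arguments:  k + m + p + q + t(k) + t(m + p + q + t(m))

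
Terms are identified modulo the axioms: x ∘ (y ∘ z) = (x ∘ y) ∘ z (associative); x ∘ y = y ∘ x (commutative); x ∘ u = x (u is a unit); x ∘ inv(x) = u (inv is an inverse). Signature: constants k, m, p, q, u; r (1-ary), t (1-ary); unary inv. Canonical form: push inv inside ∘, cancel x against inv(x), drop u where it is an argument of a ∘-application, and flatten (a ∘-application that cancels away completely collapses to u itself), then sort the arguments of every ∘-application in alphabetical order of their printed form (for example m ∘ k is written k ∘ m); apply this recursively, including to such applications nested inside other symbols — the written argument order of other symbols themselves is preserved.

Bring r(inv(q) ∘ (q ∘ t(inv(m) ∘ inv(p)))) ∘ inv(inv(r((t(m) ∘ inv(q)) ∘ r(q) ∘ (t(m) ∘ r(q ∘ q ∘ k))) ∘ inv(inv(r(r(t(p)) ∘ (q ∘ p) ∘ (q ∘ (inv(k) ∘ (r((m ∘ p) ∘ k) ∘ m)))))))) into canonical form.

Push inv inside:  distribute inv over ∘ and collapse double inv
Combine occurrences:  r(t(inv(m) ∘ inv(p))) ∘ r(inv(q) ∘ r(k ∘ q ∘ q) ∘ r(q) ∘ t(m) ∘ t(m)) ∘ r(inv(k) ∘ m ∘ p ∘ q ∘ q ∘ r(k ∘ m ∘ p) ∘ r(t(p)))
Sort arguments:  r(inv(k) ∘ m ∘ p ∘ q ∘ q ∘ r(k ∘ m ∘ p) ∘ r(t(p))) ∘ r(inv(q) ∘ r(k ∘ q ∘ q) ∘ r(q) ∘ t(m) ∘ t(m)) ∘ r(t(inv(m) ∘ inv(p)))

Answer: r(inv(k) ∘ m ∘ p ∘ q ∘ q ∘ r(k ∘ m ∘ p) ∘ r(t(p))) ∘ r(inv(q) ∘ r(k ∘ q ∘ q) ∘ r(q) ∘ t(m) ∘ t(m)) ∘ r(t(inv(m) ∘ inv(p)))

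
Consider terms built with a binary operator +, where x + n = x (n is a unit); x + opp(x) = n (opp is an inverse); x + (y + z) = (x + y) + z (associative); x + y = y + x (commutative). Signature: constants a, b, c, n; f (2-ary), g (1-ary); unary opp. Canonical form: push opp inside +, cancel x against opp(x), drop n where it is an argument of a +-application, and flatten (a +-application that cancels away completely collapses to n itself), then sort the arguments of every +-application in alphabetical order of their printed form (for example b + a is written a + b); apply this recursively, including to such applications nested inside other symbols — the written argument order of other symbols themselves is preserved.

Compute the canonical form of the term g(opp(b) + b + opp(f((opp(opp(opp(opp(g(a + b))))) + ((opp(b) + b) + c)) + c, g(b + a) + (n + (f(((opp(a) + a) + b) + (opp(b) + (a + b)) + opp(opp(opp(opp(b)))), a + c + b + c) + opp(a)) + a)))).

Work inside:  opp(b) + b + opp(f((opp(opp(opp(opp(g(a + b))))) + ((opp(b) + b) + c)) + c, g(b + a) + (n + (f(((opp(a) + a) + b) + (opp(b) + (a + b)) + opp(opp(opp(opp(b)))), a + c + b + c) + opp(a)) + a)))
Push opp inside:  distribute opp over + and collapse double opp
Cancel:  b cancels
Collect:  opp(f(c + c + g(a + b), f(a + b + b, a + b + c + c) + g(a + b)))
Reassemble:  g(opp(f(c + c + g(a + b), f(a + b + b, a + b + c + c) + g(a + b))))

Answer: g(opp(f(c + c + g(a + b), f(a + b + b, a + b + c + c) + g(a + b))))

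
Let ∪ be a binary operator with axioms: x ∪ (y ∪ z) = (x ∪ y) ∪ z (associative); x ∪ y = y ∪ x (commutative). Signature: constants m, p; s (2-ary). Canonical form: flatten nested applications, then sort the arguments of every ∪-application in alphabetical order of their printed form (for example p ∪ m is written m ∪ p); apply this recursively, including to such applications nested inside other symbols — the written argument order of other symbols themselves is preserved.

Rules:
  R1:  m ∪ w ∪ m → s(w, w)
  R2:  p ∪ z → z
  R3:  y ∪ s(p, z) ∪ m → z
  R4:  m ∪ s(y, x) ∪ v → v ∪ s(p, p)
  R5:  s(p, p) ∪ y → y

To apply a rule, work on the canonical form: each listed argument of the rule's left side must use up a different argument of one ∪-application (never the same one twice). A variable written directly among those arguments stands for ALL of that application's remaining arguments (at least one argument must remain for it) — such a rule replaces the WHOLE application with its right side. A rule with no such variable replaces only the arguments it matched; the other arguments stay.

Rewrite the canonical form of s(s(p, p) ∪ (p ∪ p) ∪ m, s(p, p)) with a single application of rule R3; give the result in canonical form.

Answer: s(p, s(p, p))

Derivation:
Canonical form:  s(m ∪ p ∪ p ∪ s(p, p), s(p, p))
R3 matches:  uses m, s(p, p);  y := p ∪ p, z := p
Every leftover argument binds to the variable; the entire application is replaced.
Result:  s(p, s(p, p))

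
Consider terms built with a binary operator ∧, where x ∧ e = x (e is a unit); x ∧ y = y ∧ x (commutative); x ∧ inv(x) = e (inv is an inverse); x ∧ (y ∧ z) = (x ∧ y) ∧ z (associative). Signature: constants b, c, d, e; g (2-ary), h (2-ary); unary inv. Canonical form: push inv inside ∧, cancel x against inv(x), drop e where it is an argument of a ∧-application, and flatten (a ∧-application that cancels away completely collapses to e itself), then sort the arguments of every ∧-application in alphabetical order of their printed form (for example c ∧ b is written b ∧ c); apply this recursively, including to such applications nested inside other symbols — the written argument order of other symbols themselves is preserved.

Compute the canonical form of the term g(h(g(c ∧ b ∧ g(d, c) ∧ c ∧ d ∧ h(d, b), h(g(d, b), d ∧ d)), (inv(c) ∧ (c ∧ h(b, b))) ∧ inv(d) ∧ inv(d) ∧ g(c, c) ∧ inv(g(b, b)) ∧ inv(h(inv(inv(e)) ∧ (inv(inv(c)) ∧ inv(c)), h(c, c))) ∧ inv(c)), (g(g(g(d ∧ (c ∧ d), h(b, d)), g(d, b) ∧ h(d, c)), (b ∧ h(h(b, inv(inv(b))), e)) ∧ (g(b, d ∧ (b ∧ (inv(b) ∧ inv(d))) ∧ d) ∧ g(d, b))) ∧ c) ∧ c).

Answer: g(h(g(b ∧ c ∧ c ∧ d ∧ g(d, c) ∧ h(d, b), h(g(d, b), d ∧ d)), g(c, c) ∧ h(b, b) ∧ inv(c) ∧ inv(d) ∧ inv(d) ∧ inv(g(b, b)) ∧ inv(h(e, h(c, c)))), c ∧ c ∧ g(g(g(c ∧ d ∧ d, h(b, d)), g(d, b) ∧ h(d, c)), b ∧ g(b, d) ∧ g(d, b) ∧ h(h(b, b), e)))

Derivation:
Descend into:  (g(g(g(d ∧ (c ∧ d), h(b, d)), g(d, b) ∧ h(d, c)), (b ∧ h(h(b, inv(inv(b))), e)) ∧ (g(b, d ∧ (b ∧ (inv(b) ∧ inv(d))) ∧ d) ∧ g(d, b))) ∧ c) ∧ c
Push inv inside:  distribute inv over ∧ and collapse double inv
Collect:  g(g(g(c ∧ d ∧ d, h(b, d)), g(d, b) ∧ h(d, c)), b ∧ g(b, d) ∧ g(d, b) ∧ h(h(b, b), e)) ∧ c ∧ c
Sort arguments:  c ∧ c ∧ g(g(g(c ∧ d ∧ d, h(b, d)), g(d, b) ∧ h(d, c)), b ∧ g(b, d) ∧ g(d, b) ∧ h(h(b, b), e))
Reassemble:  g(h(g(b ∧ c ∧ c ∧ d ∧ g(d, c) ∧ h(d, b), h(g(d, b), d ∧ d)), g(c, c) ∧ h(b, b) ∧ inv(c) ∧ inv(d) ∧ inv(d) ∧ inv(g(b, b)) ∧ inv(h(e, h(c, c)))), c ∧ c ∧ g(g(g(c ∧ d ∧ d, h(b, d)), g(d, b) ∧ h(d, c)), b ∧ g(b, d) ∧ g(d, b) ∧ h(h(b, b), e)))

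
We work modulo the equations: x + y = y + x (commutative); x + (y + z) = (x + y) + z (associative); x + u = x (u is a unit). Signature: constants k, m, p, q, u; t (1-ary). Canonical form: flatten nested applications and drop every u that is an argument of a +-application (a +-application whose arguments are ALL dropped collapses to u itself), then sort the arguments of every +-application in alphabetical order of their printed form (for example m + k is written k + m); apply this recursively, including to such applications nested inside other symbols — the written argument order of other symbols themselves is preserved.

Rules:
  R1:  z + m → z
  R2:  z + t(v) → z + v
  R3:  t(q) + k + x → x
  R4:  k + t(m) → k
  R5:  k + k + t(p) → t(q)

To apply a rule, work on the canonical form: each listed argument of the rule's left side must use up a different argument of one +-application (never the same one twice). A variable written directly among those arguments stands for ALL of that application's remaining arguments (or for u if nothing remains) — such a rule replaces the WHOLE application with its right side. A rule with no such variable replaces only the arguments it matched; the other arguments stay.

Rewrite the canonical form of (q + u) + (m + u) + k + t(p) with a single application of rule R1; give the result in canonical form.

Canonical form:  k + m + q + t(p)
R1 matches:  uses m;  z := k + q + t(p)
The extension variable absorbs all remaining arguments, so the whole application is rewritten.
Giving:  k + q + t(p)

Answer: k + q + t(p)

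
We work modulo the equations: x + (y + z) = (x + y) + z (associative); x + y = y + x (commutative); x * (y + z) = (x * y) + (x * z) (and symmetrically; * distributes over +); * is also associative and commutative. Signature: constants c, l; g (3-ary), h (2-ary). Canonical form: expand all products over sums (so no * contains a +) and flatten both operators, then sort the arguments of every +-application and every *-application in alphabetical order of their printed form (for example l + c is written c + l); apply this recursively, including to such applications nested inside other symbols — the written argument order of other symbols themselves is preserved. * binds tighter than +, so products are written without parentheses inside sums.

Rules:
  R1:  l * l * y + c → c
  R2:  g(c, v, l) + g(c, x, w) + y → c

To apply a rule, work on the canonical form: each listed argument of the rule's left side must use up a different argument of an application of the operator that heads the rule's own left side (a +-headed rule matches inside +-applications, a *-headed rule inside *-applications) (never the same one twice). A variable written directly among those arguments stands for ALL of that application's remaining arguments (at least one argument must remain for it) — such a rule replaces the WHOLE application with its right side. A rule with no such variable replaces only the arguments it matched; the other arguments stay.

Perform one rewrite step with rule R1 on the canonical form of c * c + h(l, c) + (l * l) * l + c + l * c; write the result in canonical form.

Answer: c + c * c + c * l + h(l, c)

Derivation:
Canonical form:  c + c * c + c * l + h(l, c) + l * l * l
R1 matches:  uses c, l * l * l;  y := l
Giving:  c + c * c + c * l + h(l, c)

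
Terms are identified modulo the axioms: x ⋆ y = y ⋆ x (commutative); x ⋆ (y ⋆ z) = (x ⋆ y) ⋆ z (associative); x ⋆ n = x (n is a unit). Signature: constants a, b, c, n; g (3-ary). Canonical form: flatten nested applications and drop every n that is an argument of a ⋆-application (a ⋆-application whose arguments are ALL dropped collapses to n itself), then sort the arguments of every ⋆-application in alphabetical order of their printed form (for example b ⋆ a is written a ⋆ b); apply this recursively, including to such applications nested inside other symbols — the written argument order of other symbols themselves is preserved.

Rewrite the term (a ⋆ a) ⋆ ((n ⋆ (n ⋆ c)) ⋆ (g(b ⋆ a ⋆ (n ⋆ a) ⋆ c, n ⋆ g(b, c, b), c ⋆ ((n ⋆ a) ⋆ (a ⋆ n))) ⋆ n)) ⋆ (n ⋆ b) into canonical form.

Answer: a ⋆ a ⋆ b ⋆ c ⋆ g(a ⋆ a ⋆ b ⋆ c, g(b, c, b), a ⋆ a ⋆ c)

Derivation:
Flatten:  a ⋆ a ⋆ n ⋆ n ⋆ c ⋆ g(b ⋆ a ⋆ (n ⋆ a) ⋆ c, n ⋆ g(b, c, b), c ⋆ ((n ⋆ a) ⋆ (a ⋆ n))) ⋆ n ⋆ n ⋆ b
Canonicalize subterm:  g(b ⋆ a ⋆ (n ⋆ a) ⋆ c, n ⋆ g(b, c, b), c ⋆ ((n ⋆ a) ⋆ (a ⋆ n)))  →  g(a ⋆ a ⋆ b ⋆ c, g(b, c, b), a ⋆ a ⋆ c)
Unit:  drop n (×4)
Sort:  a ⋆ a ⋆ b ⋆ c ⋆ g(a ⋆ a ⋆ b ⋆ c, g(b, c, b), a ⋆ a ⋆ c)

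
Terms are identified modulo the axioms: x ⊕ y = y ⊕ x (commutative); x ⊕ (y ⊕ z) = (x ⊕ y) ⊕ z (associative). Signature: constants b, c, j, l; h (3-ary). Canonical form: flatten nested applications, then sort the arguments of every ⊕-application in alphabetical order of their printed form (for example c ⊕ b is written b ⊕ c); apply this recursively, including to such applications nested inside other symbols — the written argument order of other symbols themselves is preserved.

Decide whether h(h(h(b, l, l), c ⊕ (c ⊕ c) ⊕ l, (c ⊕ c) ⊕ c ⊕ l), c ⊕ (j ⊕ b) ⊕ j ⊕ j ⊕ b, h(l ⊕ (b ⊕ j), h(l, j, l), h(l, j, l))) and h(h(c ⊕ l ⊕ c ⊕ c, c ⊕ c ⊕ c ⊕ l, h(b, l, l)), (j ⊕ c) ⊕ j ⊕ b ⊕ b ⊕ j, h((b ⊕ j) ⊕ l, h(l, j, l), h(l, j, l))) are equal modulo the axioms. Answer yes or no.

Left:  h(h(h(b, l, l), c ⊕ (c ⊕ c) ⊕ l, (c ⊕ c) ⊕ c ⊕ l), c ⊕ (j ⊕ b) ⊕ j ⊕ j ⊕ b, h(l ⊕ (b ⊕ j), h(l, j, l), h(l, j, l)))
  Descend into:  c ⊕ (j ⊕ b) ⊕ j ⊕ j ⊕ b
  Flatten:  c ⊕ j ⊕ b ⊕ j ⊕ j ⊕ b
  Sort arguments:  b ⊕ b ⊕ c ⊕ j ⊕ j ⊕ j
  Rebuild:  h(h(h(b, l, l), c ⊕ c ⊕ c ⊕ l, c ⊕ c ⊕ c ⊕ l), b ⊕ b ⊕ c ⊕ j ⊕ j ⊕ j, h(b ⊕ j ⊕ l, h(l, j, l), h(l, j, l)))
Right:  h(h(c ⊕ l ⊕ c ⊕ c, c ⊕ c ⊕ c ⊕ l, h(b, l, l)), (j ⊕ c) ⊕ j ⊕ b ⊕ b ⊕ j, h((b ⊕ j) ⊕ l, h(l, j, l), h(l, j, l)))
  Work inside:  (j ⊕ c) ⊕ j ⊕ b ⊕ b ⊕ j
  Un-nest:  j ⊕ c ⊕ j ⊕ b ⊕ b ⊕ j
  Sort arguments:  b ⊕ b ⊕ c ⊕ j ⊕ j ⊕ j
  Put back:  h(h(c ⊕ c ⊕ c ⊕ l, c ⊕ c ⊕ c ⊕ l, h(b, l, l)), b ⊕ b ⊕ c ⊕ j ⊕ j ⊕ j, h(b ⊕ j ⊕ l, h(l, j, l), h(l, j, l)))

Answer: no — h(h(h(b, l, l), c ⊕ c ⊕ c ⊕ l, c ⊕ c ⊕ c ⊕ l), b ⊕ b ⊕ c ⊕ j ⊕ j ⊕ j, h(b ⊕ j ⊕ l, h(l, j, l), h(l, j, l))) vs h(h(c ⊕ c ⊕ c ⊕ l, c ⊕ c ⊕ c ⊕ l, h(b, l, l)), b ⊕ b ⊕ c ⊕ j ⊕ j ⊕ j, h(b ⊕ j ⊕ l, h(l, j, l), h(l, j, l)))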